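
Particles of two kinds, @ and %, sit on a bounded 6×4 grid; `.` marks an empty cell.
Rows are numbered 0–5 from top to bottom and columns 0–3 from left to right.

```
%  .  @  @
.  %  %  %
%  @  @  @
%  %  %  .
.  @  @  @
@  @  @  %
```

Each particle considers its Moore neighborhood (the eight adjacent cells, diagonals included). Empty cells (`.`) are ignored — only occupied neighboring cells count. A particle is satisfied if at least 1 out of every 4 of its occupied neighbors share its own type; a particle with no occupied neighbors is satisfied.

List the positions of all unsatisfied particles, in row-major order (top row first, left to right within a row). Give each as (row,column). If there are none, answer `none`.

Row 0: (0,0)% 1/1 ✓ · (0,2)@ 1/4 ✓ · (0,3)@ 1/3 ✓
Row 1: (1,1)% 3/6 ✓ · (1,2)% 2/7 ✓ · (1,3)% 1/5 ✗
Row 2: (2,0)% 3/4 ✓ · (2,1)@ 1/7 ✗ · (2,2)@ 2/7 ✓ · (2,3)@ 1/4 ✓
Row 3: (3,0)% 2/4 ✓ · (3,1)% 3/7 ✓ · (3,2)% 1/7 ✗
Row 4: (4,1)@ 4/7 ✓ · (4,2)@ 4/7 ✓ · (4,3)@ 2/4 ✓
Row 5: (5,0)@ 2/2 ✓ · (5,1)@ 4/4 ✓ · (5,2)@ 4/5 ✓ · (5,3)% 0/3 ✗

(1,3), (2,1), (3,2), (5,3)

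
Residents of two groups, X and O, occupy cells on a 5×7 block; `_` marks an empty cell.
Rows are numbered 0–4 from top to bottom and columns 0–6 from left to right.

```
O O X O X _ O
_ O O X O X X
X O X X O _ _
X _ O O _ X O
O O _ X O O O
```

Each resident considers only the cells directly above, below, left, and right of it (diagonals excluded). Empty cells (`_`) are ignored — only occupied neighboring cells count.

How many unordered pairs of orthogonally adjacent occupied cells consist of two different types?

21

Scan each occupied cell's neighbors to the right and below so each pair is counted once.
Row 0: O(0,0)–O(0,1)= O(0,1)–X(0,2)≠ O(0,1)–O(1,1)= X(0,2)–O(0,3)≠ X(0,2)–O(1,2)≠ O(0,3)–X(0,4)≠ O(0,3)–X(1,3)≠ X(0,4)–O(1,4)≠ O(0,6)–X(1,6)≠  → 7/9 unlike.
Row 1: O(1,1)–O(1,2)= O(1,1)–O(2,1)= O(1,2)–X(1,3)≠ O(1,2)–X(2,2)≠ X(1,3)–O(1,4)≠ X(1,3)–X(2,3)= O(1,4)–X(1,5)≠ O(1,4)–O(2,4)= X(1,5)–X(1,6)=  → 4/9 unlike.
Row 2: X(2,0)–O(2,1)≠ X(2,0)–X(3,0)= O(2,1)–X(2,2)≠ X(2,2)–X(2,3)= X(2,2)–O(3,2)≠ X(2,3)–O(2,4)≠ X(2,3)–O(3,3)≠  → 5/7 unlike.
Row 3: X(3,0)–O(4,0)≠ O(3,2)–O(3,3)= O(3,3)–X(4,3)≠ X(3,5)–O(3,6)≠ X(3,5)–O(4,5)≠ O(3,6)–O(4,6)=  → 4/6 unlike.
Row 4: O(4,0)–O(4,1)= X(4,3)–O(4,4)≠ O(4,4)–O(4,5)= O(4,5)–O(4,6)=  → 1/4 unlike.
Total adjacent occupied pairs: 35; unlike-type pairs: 21.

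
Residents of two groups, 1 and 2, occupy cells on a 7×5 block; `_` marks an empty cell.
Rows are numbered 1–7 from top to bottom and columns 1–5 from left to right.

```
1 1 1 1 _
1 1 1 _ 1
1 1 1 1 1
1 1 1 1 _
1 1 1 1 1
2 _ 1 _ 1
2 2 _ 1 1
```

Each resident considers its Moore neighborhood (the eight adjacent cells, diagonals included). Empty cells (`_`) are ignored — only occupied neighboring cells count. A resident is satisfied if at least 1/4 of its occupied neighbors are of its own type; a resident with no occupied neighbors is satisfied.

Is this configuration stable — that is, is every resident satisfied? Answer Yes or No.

(1,1)1 3/3 ✓
(1,2)1 5/5 ✓
(1,3)1 4/4 ✓
(1,4)1 3/3 ✓
(2,1)1 5/5 ✓
(2,2)1 8/8 ✓
(2,3)1 7/7 ✓
(2,5)1 3/3 ✓
(3,1)1 5/5 ✓
(3,2)1 8/8 ✓
(3,3)1 7/7 ✓
(3,4)1 6/6 ✓
(3,5)1 3/3 ✓
(4,1)1 5/5 ✓
(4,2)1 8/8 ✓
(4,3)1 8/8 ✓
(4,4)1 7/7 ✓
(5,1)1 3/4 ✓
(5,2)1 6/7 ✓
(5,3)1 6/6 ✓
(5,4)1 6/6 ✓
(5,5)1 3/3 ✓
(6,1)2 2/4 ✓
(6,3)1 4/5 ✓
(6,5)1 4/4 ✓
(7,1)2 2/2 ✓
(7,2)2 2/3 ✓
(7,4)1 3/3 ✓
(7,5)1 2/2 ✓
All meet the threshold, so the configuration is stable.

Yes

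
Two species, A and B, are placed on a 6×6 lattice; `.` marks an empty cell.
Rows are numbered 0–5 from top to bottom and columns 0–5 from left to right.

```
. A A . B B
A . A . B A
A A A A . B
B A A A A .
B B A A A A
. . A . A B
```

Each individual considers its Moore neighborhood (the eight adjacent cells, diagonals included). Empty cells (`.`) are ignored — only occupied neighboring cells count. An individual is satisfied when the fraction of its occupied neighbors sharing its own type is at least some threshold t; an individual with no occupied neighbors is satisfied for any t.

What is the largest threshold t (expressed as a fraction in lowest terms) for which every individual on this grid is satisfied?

0/1

Row 0: (0,1)A 3/3 · (0,2)A 2/2 · (0,4)B 2/3 · (0,5)B 2/3
Row 1: (1,0)A 3/3 · (1,2)A 5/5 · (1,4)B 3/5 · (1,5)A 0/4
Row 2: (2,0)A 3/4 · (2,1)A 6/7 · (2,2)A 6/6 · (2,3)A 5/6 · (2,5)B 1/3
Row 3: (3,0)B 2/5 · (3,1)A 5/8 · (3,2)A 7/8 · (3,3)A 7/7 · (3,4)A 5/6
Row 4: (4,0)B 2/3 · (4,1)B 2/6 · (4,2)A 5/6 · (4,3)A 7/7 · (4,4)A 5/6 · (4,5)A 3/4
Row 5: (5,2)A 2/3 · (5,4)A 3/4 · (5,5)B 0/3
The smallest same-type fraction is 0/4 at (1,5), which reduces to 0/1. Any threshold above that leaves this individual unsatisfied.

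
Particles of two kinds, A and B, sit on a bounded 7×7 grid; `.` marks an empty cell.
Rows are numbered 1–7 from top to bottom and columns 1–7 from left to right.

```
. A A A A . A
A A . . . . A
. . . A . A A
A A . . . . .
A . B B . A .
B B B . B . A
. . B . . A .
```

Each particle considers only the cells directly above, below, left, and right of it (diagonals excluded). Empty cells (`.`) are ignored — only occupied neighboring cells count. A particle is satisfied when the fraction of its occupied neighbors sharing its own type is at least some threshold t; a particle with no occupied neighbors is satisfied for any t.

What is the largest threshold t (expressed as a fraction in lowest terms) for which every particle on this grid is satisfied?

1/2

(1,2)A 2/2
(1,3)A 2/2
(1,4)A 2/2
(1,5)A 1/1
(1,7)A 1/1
(2,1)A 1/1
(2,2)A 2/2
(2,7)A 2/2
(3,4)A — no occupied neighbors
(3,6)A 1/1
(3,7)A 2/2
(4,1)A 2/2
(4,2)A 1/1
(5,1)A 1/2
(5,3)B 2/2
(5,4)B 1/1
(5,6)A — no occupied neighbors
(6,1)B 1/2
(6,2)B 2/2
(6,3)B 3/3
(6,5)B — no occupied neighbors
(6,7)A — no occupied neighbors
(7,3)B 1/1
(7,6)A — no occupied neighbors
The smallest same-type fraction is 1/2 at (5,1), which reduces to 1/2. Any threshold above that leaves this particle unsatisfied.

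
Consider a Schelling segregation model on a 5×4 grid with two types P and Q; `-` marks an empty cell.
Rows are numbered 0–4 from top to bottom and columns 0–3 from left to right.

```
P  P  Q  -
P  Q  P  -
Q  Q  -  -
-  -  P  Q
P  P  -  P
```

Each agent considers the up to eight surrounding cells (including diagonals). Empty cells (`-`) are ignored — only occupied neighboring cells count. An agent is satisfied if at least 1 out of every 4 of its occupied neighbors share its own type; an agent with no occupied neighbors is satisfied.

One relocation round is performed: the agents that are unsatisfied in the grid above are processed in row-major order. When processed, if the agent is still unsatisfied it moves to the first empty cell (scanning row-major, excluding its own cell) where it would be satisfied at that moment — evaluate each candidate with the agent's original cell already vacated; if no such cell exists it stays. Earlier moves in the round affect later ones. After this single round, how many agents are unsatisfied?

1

Initially unsatisfied (in order): (3,3).
  (3,3) → (0,3).
Resulting grid:
P P Q Q
P Q P -
Q Q - -
- - P -
P P - P
Unsatisfied now: (1,2).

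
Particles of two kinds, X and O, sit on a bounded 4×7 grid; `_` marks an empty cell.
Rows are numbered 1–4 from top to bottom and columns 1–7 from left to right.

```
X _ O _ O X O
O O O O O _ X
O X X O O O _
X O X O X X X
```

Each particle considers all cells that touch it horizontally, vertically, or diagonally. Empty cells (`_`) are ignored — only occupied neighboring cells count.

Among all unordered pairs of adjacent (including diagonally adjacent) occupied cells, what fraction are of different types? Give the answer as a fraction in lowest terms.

Scan each occupied cell's neighbors to the right and below (and the two forward diagonals) so each pair is counted once.
Row 1: X(1,1)–O(2,1)≠ X(1,1)–O(2,2)≠ O(1,3)–O(2,3)= O(1,3)–O(2,4)= O(1,3)–O(2,2)= O(1,5)–X(1,6)≠ O(1,5)–O(2,5)= O(1,5)–O(2,4)= X(1,6)–O(1,7)≠ X(1,6)–X(2,7)= X(1,6)–O(2,5)≠ O(1,7)–X(2,7)≠  → 6/12 unlike.
Row 2: O(2,1)–O(2,2)= O(2,1)–O(3,1)= O(2,1)–X(3,2)≠ O(2,2)–O(2,3)= O(2,2)–X(3,2)≠ O(2,2)–X(3,3)≠ O(2,2)–O(3,1)= O(2,3)–O(2,4)= O(2,3)–X(3,3)≠ O(2,3)–O(3,4)= O(2,3)–X(3,2)≠ O(2,4)–O(2,5)= O(2,4)–O(3,4)= O(2,4)–O(3,5)= O(2,4)–X(3,3)≠ O(2,5)–O(3,5)= O(2,5)–O(3,6)= O(2,5)–O(3,4)= X(2,7)–O(3,6)≠  → 7/19 unlike.
Row 3: O(3,1)–X(3,2)≠ O(3,1)–X(4,1)≠ O(3,1)–O(4,2)= X(3,2)–X(3,3)= X(3,2)–O(4,2)≠ X(3,2)–X(4,3)= X(3,2)–X(4,1)= X(3,3)–O(3,4)≠ X(3,3)–X(4,3)= X(3,3)–O(4,4)≠ X(3,3)–O(4,2)≠ O(3,4)–O(3,5)= O(3,4)–O(4,4)= O(3,4)–X(4,5)≠ O(3,4)–X(4,3)≠ O(3,5)–O(3,6)= O(3,5)–X(4,5)≠ O(3,5)–X(4,6)≠ O(3,5)–O(4,4)= O(3,6)–X(4,6)≠ O(3,6)–X(4,7)≠ O(3,6)–X(4,5)≠  → 13/22 unlike.
Row 4: X(4,1)–O(4,2)≠ O(4,2)–X(4,3)≠ X(4,3)–O(4,4)≠ O(4,4)–X(4,5)≠ X(4,5)–X(4,6)= X(4,6)–X(4,7)=  → 4/6 unlike.
Total adjacent occupied pairs: 59; unlike-type pairs: 30.
30/59 is already in lowest terms.

30/59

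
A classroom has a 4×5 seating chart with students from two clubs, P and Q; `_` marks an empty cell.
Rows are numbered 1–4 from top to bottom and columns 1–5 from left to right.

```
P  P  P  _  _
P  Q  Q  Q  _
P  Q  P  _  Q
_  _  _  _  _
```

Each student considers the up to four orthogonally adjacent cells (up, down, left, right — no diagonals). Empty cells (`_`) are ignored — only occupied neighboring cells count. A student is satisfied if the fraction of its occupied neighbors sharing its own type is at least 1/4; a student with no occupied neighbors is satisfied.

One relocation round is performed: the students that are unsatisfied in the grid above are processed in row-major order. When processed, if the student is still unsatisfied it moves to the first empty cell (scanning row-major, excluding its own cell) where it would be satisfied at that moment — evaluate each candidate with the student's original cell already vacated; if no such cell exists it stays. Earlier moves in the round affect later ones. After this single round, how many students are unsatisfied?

0

Initially unsatisfied (in order): (3,3).
  (3,3) → (1,4).
Resulting grid:
P P P P _
P Q Q Q _
P Q _ _ Q
_ _ _ _ _
All satisfied now.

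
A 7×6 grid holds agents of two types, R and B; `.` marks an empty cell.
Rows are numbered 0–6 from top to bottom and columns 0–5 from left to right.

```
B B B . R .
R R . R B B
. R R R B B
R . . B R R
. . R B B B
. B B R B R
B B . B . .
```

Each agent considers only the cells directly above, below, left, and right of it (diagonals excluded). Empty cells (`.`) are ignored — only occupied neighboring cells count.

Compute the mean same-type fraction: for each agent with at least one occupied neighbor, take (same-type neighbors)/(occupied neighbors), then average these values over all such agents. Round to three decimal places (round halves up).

0.523

(0,0)B 1/2
(0,1)B 2/3
(0,2)B 1/1
(0,4)R 0/1
(1,0)R 1/2
(1,1)R 2/3
(1,3)R 1/2
(1,4)B 2/4
(1,5)B 2/2
(2,1)R 2/2
(2,2)R 2/2
(2,3)R 2/4
(2,4)B 2/4
(2,5)B 2/3
(3,0)R — no occupied neighbors
(3,3)B 1/3
(3,4)R 1/4
(3,5)R 1/3
(4,2)R 0/2
(4,3)B 2/4
(4,4)B 3/4
(4,5)B 1/3
(5,1)B 2/2
(5,2)B 1/3
(5,3)R 0/4
(5,4)B 1/3
(5,5)R 0/2
(6,0)B 1/1
(6,1)B 2/2
(6,3)B 0/1
Sum over 29 agents: 1/2 + 2/3 + 1/1 + 0/1 + 1/2 + 2/3 + 1/2 + 2/4 + 2/2 + 2/2 + 2/2 + 2/4 + 2/4 + 2/3 + 1/3 + 1/4 + 1/3 + 0/2 + 2/4 + 3/4 + 1/3 + 2/2 + 1/3 + 0/4 + 1/3 + 0/2 + 1/1 + 2/2 + 0/1 = 91/6; mean = 91/6 ÷ 29 = 91/174 = 0.522988… → 0.523.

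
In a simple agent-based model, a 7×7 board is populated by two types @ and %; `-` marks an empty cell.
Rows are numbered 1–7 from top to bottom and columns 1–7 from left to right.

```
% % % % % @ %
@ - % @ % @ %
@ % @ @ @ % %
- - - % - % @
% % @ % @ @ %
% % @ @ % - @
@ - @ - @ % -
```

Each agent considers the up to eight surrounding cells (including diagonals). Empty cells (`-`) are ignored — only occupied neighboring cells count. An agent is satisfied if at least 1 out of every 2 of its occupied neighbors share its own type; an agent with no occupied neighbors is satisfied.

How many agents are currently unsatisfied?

23

Row 1: (1,1)% 1/2 ✓ · (1,2)% 3/4 ✓ · (1,3)% 3/4 ✓ · (1,4)% 4/5 ✓ · (1,5)% 2/5 ✗ · (1,6)@ 1/5 ✗ · (1,7)% 1/3 ✗
Row 2: (2,1)@ 1/4 ✗ · (2,3)% 4/7 ✓ · (2,4)@ 3/8 ✗ · (2,5)% 3/8 ✗ · (2,6)@ 2/8 ✗ · (2,7)% 3/5 ✓
Row 3: (3,1)@ 1/2 ✓ · (3,2)% 1/4 ✗ · (3,3)@ 2/5 ✗ · (3,4)@ 3/6 ✓ · (3,5)@ 3/7 ✗ · (3,6)% 4/7 ✓ · (3,7)% 3/5 ✓
Row 4: (4,4)% 1/6 ✗ · (4,6)% 3/7 ✗ · (4,7)@ 1/5 ✗
Row 5: (5,1)% 3/3 ✓ · (5,2)% 3/5 ✓ · (5,3)@ 2/6 ✗ · (5,4)% 2/6 ✗ · (5,5)@ 2/6 ✗ · (5,6)@ 3/6 ✓ · (5,7)% 1/4 ✗
Row 6: (6,1)% 3/4 ✓ · (6,2)% 3/7 ✗ · (6,3)@ 3/6 ✓ · (6,4)@ 5/7 ✓ · (6,5)% 2/6 ✗ · (6,7)@ 1/3 ✗
Row 7: (7,1)@ 0/2 ✗ · (7,3)@ 2/3 ✓ · (7,5)@ 1/3 ✗ · (7,6)% 1/3 ✗
Unsatisfied: (1,5), (1,6), (1,7), (2,1), (2,4), (2,5), (2,6), (3,2), (3,3), (3,5), (4,4), (4,6), (4,7), (5,3), (5,4), (5,5), (5,7), (6,2), (6,5), (6,7), (7,1), (7,5), (7,6) — 23 in total.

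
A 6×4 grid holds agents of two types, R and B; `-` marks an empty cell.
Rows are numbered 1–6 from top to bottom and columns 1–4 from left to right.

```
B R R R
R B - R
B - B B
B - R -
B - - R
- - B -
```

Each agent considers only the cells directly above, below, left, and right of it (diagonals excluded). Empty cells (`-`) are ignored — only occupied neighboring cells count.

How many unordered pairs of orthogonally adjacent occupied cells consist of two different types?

Scan each occupied cell's neighbors to the right and below so each pair is counted once.
From row 1: 3 unlike of 6 pairs (running 3/6).
From row 2: 3 unlike of 3 pairs (running 6/9).
From row 3: 1 unlike of 3 pairs (running 7/12).
From row 4: 0 unlike of 1 pairs (running 7/13).
Total adjacent occupied pairs: 13; unlike-type pairs: 7.

7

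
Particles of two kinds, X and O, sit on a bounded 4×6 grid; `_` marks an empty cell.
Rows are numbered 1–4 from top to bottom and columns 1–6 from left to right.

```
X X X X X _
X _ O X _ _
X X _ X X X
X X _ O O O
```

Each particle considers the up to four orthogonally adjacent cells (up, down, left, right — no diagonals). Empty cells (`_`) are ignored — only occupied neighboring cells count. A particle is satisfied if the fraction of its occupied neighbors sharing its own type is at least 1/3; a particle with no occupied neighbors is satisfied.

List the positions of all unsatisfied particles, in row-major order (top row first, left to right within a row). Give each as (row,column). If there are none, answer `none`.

(2,3)

Row 1: (1,1)X 2/2 ✓ · (1,2)X 2/2 ✓ · (1,3)X 2/3 ✓ · (1,4)X 3/3 ✓ · (1,5)X 1/1 ✓
Row 2: (2,1)X 2/2 ✓ · (2,3)O 0/2 ✗ · (2,4)X 2/3 ✓
Row 3: (3,1)X 3/3 ✓ · (3,2)X 2/2 ✓ · (3,4)X 2/3 ✓ · (3,5)X 2/3 ✓ · (3,6)X 1/2 ✓
Row 4: (4,1)X 2/2 ✓ · (4,2)X 2/2 ✓ · (4,4)O 1/2 ✓ · (4,5)O 2/3 ✓ · (4,6)O 1/2 ✓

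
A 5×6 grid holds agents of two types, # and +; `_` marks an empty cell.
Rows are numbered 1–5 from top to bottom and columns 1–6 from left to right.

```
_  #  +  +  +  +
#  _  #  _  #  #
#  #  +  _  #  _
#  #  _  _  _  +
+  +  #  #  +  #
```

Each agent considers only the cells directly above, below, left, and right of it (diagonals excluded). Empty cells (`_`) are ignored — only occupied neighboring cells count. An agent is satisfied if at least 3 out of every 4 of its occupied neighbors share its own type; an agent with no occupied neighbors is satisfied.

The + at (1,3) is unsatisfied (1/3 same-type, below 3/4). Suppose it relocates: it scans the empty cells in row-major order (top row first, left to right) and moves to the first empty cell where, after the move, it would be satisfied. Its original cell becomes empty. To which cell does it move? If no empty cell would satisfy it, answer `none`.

Vacating (1,3). Empty cells in order:
  (1,1): 0/2 same-type → still unsatisfied.
  (2,2): 0/4 same-type → still unsatisfied.
  (2,4): 1/3 same-type → still unsatisfied.
  (3,4): 1/2 same-type → still unsatisfied.
  (3,6): 1/3 same-type → still unsatisfied.
  (4,3): 1/3 same-type → still unsatisfied.
  (4,4): 0/1 same-type → still unsatisfied.
  (4,5): 2/3 same-type → still unsatisfied.

none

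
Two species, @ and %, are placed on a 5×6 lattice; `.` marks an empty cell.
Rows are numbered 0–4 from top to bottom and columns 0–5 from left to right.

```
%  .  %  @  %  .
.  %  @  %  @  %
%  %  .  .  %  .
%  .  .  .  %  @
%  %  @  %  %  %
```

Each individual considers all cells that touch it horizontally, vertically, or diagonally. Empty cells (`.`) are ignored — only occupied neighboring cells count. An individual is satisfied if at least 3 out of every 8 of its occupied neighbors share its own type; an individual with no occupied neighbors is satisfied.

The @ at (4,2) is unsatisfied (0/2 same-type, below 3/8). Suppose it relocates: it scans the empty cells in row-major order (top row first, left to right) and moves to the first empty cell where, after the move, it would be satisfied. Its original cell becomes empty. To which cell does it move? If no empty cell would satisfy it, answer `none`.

Vacating (4,2). Empty cells in order:
  (0,1): 1/4 same-type → still unsatisfied.
  (0,5): 1/3 same-type → still unsatisfied.
  (1,0): 0/4 same-type → still unsatisfied.
  (2,2): 1/4 same-type → still unsatisfied.
  (2,3): 2/5 same-type → satisfied — stop here.

(2,3)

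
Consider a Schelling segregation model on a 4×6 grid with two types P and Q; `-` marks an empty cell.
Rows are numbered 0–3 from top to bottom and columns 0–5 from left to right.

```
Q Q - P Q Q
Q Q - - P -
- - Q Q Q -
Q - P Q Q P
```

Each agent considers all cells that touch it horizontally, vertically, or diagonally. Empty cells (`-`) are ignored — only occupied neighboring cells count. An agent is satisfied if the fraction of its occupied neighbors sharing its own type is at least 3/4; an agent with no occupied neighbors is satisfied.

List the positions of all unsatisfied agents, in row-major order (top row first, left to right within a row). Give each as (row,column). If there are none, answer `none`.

(0,0)Q 3/3 ✓
(0,1)Q 3/3 ✓
(0,3)P 1/2 ✗
(0,4)Q 1/3 ✗
(0,5)Q 1/2 ✗
(1,0)Q 3/3 ✓
(1,1)Q 4/4 ✓
(1,4)P 1/5 ✗
(2,2)Q 3/4 ✓
(2,3)Q 4/6 ✗
(2,4)Q 3/5 ✗
(3,0)Q 0/0 ✓
(3,2)P 0/3 ✗
(3,3)Q 4/5 ✓
(3,4)Q 3/4 ✓
(3,5)P 0/2 ✗

(0,3), (0,4), (0,5), (1,4), (2,3), (2,4), (3,2), (3,5)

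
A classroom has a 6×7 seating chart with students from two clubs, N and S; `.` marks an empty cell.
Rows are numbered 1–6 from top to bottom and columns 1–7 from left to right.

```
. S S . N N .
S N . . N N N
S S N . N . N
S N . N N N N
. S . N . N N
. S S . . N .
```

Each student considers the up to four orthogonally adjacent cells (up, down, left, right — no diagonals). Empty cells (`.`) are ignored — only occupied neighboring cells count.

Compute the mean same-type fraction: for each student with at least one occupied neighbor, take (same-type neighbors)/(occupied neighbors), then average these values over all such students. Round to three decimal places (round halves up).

(1,2)S 1/2
(1,3)S 1/1
(1,5)N 2/2
(1,6)N 2/2
(2,1)S 1/2
(2,2)N 0/3
(2,5)N 3/3
(2,6)N 3/3
(2,7)N 2/2
(3,1)S 3/3
(3,2)S 1/4
(3,3)N 0/1
(3,5)N 2/2
(3,7)N 2/2
(4,1)S 1/2
(4,2)N 0/3
(4,4)N 2/2
(4,5)N 3/3
(4,6)N 3/3
(4,7)N 3/3
(5,2)S 1/2
(5,4)N 1/1
(5,6)N 3/3
(5,7)N 2/2
(6,2)S 2/2
(6,3)S 1/1
(6,6)N 1/1
Sum over 27 students: 1/2 + 1/1 + 2/2 + 2/2 + 1/2 + 0/3 + 3/3 + 3/3 + 2/2 + 3/3 + 1/4 + 0/1 + 2/2 + 2/2 + 1/2 + 0/3 + 2/2 + 3/3 + 3/3 + 3/3 + 1/2 + 1/1 + 3/3 + 2/2 + 2/2 + 1/1 + 1/1 = 85/4; mean = 85/4 ÷ 27 = 85/108 = 0.787037… → 0.787.

0.787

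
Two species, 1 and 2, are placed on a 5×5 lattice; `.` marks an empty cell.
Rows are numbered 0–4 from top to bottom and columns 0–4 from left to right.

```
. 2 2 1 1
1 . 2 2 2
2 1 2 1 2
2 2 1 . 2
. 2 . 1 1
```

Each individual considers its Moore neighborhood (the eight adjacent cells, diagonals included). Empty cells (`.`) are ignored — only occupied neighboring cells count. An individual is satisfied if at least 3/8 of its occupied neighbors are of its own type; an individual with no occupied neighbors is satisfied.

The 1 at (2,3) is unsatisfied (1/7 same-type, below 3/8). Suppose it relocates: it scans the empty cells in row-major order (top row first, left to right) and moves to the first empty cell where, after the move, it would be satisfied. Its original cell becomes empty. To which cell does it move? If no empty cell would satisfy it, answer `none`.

(0,0)

Vacating (2,3). Empty cells in order:
  (0,0): 1/2 same-type → satisfied — stop here.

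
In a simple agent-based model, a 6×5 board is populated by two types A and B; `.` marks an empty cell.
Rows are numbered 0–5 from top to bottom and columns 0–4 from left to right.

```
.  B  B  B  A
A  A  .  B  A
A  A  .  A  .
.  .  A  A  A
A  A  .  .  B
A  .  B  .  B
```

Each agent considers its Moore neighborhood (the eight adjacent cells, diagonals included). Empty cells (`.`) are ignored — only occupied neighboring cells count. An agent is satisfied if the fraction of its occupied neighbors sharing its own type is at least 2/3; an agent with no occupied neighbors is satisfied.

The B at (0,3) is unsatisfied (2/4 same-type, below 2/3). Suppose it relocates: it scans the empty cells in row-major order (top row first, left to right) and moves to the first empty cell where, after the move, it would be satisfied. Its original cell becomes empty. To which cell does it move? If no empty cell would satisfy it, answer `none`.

(5,3)

Vacating (0,3). Empty cells in order:
  (0,0): 1/3 same-type → still unsatisfied.
  (1,2): 3/6 same-type → still unsatisfied.
  (2,2): 1/6 same-type → still unsatisfied.
  (2,4): 1/5 same-type → still unsatisfied.
  (3,0): 0/4 same-type → still unsatisfied.
  (3,1): 0/5 same-type → still unsatisfied.
  (4,2): 1/4 same-type → still unsatisfied.
  (4,3): 3/6 same-type → still unsatisfied.
  (5,1): 1/4 same-type → still unsatisfied.
  (5,3): 3/3 same-type → satisfied — stop here.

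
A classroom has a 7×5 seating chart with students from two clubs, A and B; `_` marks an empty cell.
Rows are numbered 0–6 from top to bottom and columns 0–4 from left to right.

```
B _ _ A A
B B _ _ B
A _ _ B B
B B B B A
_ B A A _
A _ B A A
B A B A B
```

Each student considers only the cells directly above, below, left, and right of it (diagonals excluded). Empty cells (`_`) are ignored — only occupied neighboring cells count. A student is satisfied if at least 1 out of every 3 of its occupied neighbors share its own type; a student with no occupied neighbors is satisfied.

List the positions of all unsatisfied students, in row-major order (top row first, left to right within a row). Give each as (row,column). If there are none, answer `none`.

(2,0), (3,4), (4,2), (5,0), (6,0), (6,1), (6,4)

Row 0: (0,0)B 1/1 ✓ · (0,3)A 1/1 ✓ · (0,4)A 1/2 ✓
Row 1: (1,0)B 2/3 ✓ · (1,1)B 1/1 ✓ · (1,4)B 1/2 ✓
Row 2: (2,0)A 0/2 ✗ · (2,3)B 2/2 ✓ · (2,4)B 2/3 ✓
Row 3: (3,0)B 1/2 ✓ · (3,1)B 3/3 ✓ · (3,2)B 2/3 ✓ · (3,3)B 2/4 ✓ · (3,4)A 0/2 ✗
Row 4: (4,1)B 1/2 ✓ · (4,2)A 1/4 ✗ · (4,3)A 2/3 ✓
Row 5: (5,0)A 0/1 ✗ · (5,2)B 1/3 ✓ · (5,3)A 3/4 ✓ · (5,4)A 1/2 ✓
Row 6: (6,0)B 0/2 ✗ · (6,1)A 0/2 ✗ · (6,2)B 1/3 ✓ · (6,3)A 1/3 ✓ · (6,4)B 0/2 ✗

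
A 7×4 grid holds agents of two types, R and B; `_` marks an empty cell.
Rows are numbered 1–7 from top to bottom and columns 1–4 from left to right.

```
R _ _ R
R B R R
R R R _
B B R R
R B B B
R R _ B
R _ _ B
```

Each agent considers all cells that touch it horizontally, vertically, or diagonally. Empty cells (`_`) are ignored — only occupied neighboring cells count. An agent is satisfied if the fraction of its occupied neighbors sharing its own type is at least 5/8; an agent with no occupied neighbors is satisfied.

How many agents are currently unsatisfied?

Row 1: (1,1)R 1/2 ✗ · (1,4)R 2/2 ✓
Row 2: (2,1)R 3/4 ✓ · (2,2)B 0/6 ✗ · (2,3)R 4/5 ✓ · (2,4)R 3/3 ✓
Row 3: (3,1)R 2/5 ✗ · (3,2)R 5/8 ✓ · (3,3)R 5/7 ✓
Row 4: (4,1)B 2/5 ✗ · (4,2)B 3/8 ✗ · (4,3)R 3/7 ✗ · (4,4)R 2/4 ✗
Row 5: (5,1)R 2/5 ✗ · (5,2)B 3/7 ✗ · (5,3)B 4/7 ✗ · (5,4)B 2/4 ✗
Row 6: (6,1)R 3/4 ✓ · (6,2)R 3/5 ✗ · (6,4)B 3/3 ✓
Row 7: (7,1)R 2/2 ✓ · (7,4)B 1/1 ✓
Unsatisfied: (1,1), (2,2), (3,1), (4,1), (4,2), (4,3), (4,4), (5,1), (5,2), (5,3), (5,4), (6,2) — 12 in total.

12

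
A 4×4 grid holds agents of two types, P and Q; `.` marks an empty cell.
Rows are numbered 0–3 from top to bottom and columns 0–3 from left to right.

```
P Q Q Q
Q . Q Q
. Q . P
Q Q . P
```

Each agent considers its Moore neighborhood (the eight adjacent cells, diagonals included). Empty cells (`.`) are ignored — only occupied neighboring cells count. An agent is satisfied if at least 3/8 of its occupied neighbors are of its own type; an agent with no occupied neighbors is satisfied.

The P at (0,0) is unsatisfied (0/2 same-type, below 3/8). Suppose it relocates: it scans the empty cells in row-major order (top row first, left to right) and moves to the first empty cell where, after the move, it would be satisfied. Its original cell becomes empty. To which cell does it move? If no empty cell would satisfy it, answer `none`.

(3,2)

Vacating (0,0). Empty cells in order:
  (1,1): 0/5 same-type → still unsatisfied.
  (2,0): 0/4 same-type → still unsatisfied.
  (2,2): 2/6 same-type → still unsatisfied.
  (3,2): 2/4 same-type → satisfied — stop here.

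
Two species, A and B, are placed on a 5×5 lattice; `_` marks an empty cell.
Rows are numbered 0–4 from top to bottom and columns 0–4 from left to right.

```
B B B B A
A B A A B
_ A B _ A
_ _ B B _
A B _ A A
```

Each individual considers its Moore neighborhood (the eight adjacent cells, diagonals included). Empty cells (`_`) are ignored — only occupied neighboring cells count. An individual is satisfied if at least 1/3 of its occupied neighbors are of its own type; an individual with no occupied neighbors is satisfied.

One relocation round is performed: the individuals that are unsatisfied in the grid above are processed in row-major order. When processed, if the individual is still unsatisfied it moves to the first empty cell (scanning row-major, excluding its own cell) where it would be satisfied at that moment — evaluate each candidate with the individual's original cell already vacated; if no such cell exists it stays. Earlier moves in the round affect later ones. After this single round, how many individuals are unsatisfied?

0

Initially unsatisfied (in order): (1,0), (1,2), (1,4), (4,0).
  (1,0) → (2,0).
  (1,2) → (1,0).
  (1,4) → (1,2).
  (4,0) → (1,4).
Resulting grid:
B B B B A
A B B A A
A A B _ A
_ _ B B _
_ B _ A A
All satisfied now.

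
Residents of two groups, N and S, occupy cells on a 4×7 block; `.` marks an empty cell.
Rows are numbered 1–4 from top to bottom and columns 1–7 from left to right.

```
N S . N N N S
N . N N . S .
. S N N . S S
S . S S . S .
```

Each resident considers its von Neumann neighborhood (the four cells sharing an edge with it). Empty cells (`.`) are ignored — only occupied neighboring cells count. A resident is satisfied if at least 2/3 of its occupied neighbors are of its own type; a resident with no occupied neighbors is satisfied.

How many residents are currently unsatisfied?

(1,1)N 1/2 ✗
(1,2)S 0/1 ✗
(1,4)N 2/2 ✓
(1,5)N 2/2 ✓
(1,6)N 1/3 ✗
(1,7)S 0/1 ✗
(2,1)N 1/1 ✓
(2,3)N 2/2 ✓
(2,4)N 3/3 ✓
(2,6)S 1/2 ✗
(3,2)S 0/1 ✗
(3,3)N 2/4 ✗
(3,4)N 2/3 ✓
(3,6)S 3/3 ✓
(3,7)S 1/1 ✓
(4,1)S 0/0 ✓
(4,3)S 1/2 ✗
(4,4)S 1/2 ✗
(4,6)S 1/1 ✓
Unsatisfied: (1,1), (1,2), (1,6), (1,7), (2,6), (3,2), (3,3), (4,3), (4,4) — 9 in total.

9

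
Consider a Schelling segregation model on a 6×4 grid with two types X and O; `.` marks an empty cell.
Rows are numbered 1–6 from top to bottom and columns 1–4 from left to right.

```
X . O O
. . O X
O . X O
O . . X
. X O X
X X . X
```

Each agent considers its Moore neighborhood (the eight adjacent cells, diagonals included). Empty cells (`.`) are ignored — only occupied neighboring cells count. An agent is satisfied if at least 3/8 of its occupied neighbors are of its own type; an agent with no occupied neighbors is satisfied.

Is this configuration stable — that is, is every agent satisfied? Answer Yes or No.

No

Row 1: (1,1)X 0/0 satisfied · (1,3)O 2/3 satisfied · (1,4)O 2/3 satisfied
Row 2: (2,3)O 3/5 satisfied · (2,4)X 1/5 not
Row 3: (3,1)O 1/1 satisfied · (3,3)X 2/4 satisfied · (3,4)O 1/4 not
Row 4: (4,1)O 1/2 satisfied · (4,4)X 2/4 satisfied
Row 5: (5,2)X 2/4 satisfied · (5,3)O 0/5 not · (5,4)X 2/3 satisfied
Row 6: (6,1)X 2/2 satisfied · (6,2)X 2/3 satisfied · (6,4)X 1/2 satisfied
For instance (2,4) has only 1/5 same-type neighbors, below 3/8.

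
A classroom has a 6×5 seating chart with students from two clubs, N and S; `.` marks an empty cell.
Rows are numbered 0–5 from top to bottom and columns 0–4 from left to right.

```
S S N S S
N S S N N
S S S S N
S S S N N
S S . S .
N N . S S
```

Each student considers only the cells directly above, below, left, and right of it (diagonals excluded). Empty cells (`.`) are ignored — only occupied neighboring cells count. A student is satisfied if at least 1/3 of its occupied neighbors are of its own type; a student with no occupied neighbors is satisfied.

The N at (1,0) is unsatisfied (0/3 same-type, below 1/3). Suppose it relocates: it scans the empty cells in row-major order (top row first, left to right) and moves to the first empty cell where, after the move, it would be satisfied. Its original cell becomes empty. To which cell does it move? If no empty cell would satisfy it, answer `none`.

Vacating (1,0). Empty cells in order:
  (4,2): 0/3 same-type → still unsatisfied.
  (4,4): 1/3 same-type → satisfied — stop here.

(4,4)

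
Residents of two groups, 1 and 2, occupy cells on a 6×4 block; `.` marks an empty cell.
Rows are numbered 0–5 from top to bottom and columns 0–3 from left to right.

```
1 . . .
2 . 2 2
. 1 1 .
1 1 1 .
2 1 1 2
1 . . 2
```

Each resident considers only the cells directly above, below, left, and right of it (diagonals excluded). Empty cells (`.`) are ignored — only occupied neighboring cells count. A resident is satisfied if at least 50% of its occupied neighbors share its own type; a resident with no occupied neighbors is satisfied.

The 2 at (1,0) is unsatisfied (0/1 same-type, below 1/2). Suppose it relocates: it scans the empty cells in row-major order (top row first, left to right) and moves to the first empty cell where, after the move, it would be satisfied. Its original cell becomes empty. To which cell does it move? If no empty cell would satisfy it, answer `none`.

Vacating (1,0). Empty cells in order:
  (0,1): 0/1 same-type → still unsatisfied.
  (0,2): 1/1 same-type → satisfied — stop here.

(0,2)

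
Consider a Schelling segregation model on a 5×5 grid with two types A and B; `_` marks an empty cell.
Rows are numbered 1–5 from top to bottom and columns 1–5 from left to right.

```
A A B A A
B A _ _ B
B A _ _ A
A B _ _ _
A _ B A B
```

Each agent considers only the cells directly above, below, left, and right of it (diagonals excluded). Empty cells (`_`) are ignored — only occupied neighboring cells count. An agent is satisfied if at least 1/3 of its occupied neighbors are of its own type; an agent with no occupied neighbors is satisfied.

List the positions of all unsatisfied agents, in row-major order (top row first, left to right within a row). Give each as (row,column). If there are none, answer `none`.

(1,3), (2,5), (3,5), (4,2), (5,3), (5,4), (5,5)

Row 1: (1,1)A 1/2 ✓ · (1,2)A 2/3 ✓ · (1,3)B 0/2 ✗ · (1,4)A 1/2 ✓ · (1,5)A 1/2 ✓
Row 2: (2,1)B 1/3 ✓ · (2,2)A 2/3 ✓ · (2,5)B 0/2 ✗
Row 3: (3,1)B 1/3 ✓ · (3,2)A 1/3 ✓ · (3,5)A 0/1 ✗
Row 4: (4,1)A 1/3 ✓ · (4,2)B 0/2 ✗
Row 5: (5,1)A 1/1 ✓ · (5,3)B 0/1 ✗ · (5,4)A 0/2 ✗ · (5,5)B 0/1 ✗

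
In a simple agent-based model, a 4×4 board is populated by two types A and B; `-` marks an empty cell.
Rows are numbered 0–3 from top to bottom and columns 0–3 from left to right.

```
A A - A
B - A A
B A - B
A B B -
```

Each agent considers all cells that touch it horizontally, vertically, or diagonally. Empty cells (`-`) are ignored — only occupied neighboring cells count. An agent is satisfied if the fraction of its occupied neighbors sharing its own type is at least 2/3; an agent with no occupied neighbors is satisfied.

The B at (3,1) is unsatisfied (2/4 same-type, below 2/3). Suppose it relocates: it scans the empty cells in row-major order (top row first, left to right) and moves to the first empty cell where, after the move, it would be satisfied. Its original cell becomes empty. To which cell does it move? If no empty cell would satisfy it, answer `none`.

(3,3)

Vacating (3,1). Empty cells in order:
  (0,2): 0/4 same-type → still unsatisfied.
  (1,1): 2/6 same-type → still unsatisfied.
  (2,2): 2/5 same-type → still unsatisfied.
  (3,3): 2/2 same-type → satisfied — stop here.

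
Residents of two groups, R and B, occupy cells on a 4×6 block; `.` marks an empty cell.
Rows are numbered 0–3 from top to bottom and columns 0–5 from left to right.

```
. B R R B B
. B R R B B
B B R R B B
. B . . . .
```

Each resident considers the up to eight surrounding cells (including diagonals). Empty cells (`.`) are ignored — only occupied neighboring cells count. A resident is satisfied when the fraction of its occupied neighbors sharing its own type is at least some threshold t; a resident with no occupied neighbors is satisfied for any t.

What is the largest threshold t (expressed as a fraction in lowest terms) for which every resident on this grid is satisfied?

Row 0: (0,1)B 1/3 · (0,2)R 3/5 · (0,3)R 3/5 · (0,4)B 3/5 · (0,5)B 3/3
Row 1: (1,1)B 3/6 · (1,2)R 5/8 · (1,3)R 5/8 · (1,4)B 5/8 · (1,5)B 5/5
Row 2: (2,0)B 3/3 · (2,1)B 3/5 · (2,2)R 3/6 · (2,3)R 3/5 · (2,4)B 3/5 · (2,5)B 3/3
Row 3: (3,1)B 2/3
The smallest same-type fraction is 1/3 at (0,1), which reduces to 1/3. Any threshold above that leaves this resident unsatisfied.

1/3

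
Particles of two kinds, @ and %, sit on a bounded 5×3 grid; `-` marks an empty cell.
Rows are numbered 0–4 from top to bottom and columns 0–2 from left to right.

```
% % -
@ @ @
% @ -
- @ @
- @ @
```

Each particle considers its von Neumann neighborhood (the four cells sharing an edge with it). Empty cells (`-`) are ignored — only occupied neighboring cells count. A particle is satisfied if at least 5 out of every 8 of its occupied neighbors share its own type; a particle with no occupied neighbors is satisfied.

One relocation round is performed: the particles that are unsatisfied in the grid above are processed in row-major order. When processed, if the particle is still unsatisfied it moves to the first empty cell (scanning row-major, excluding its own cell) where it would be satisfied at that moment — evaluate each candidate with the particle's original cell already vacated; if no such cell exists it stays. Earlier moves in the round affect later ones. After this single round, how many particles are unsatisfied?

Initially unsatisfied (in order): (0,0), (0,1), (1,0), (2,0).
  (0,0): no empty cell satisfies it; stays.
  (0,1): no empty cell satisfies it; stays.
  (1,0) → (2,2).
  (2,0): no empty cell satisfies it; stays.
Resulting grid:
% % -
- @ @
% @ @
- @ @
- @ @
Unsatisfied now: (0,1), (2,0).

2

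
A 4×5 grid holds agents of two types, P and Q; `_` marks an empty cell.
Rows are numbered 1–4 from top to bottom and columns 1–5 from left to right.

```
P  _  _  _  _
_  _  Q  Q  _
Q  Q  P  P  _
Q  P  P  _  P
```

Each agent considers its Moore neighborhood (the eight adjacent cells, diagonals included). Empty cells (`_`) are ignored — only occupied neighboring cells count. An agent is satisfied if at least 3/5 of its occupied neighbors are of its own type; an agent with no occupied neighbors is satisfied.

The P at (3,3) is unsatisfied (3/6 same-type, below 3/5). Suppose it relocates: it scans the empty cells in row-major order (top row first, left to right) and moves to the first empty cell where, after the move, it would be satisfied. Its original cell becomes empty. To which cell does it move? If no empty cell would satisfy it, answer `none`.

(3,5)

Vacating (3,3). Empty cells in order:
  (1,2): 1/2 same-type → still unsatisfied.
  (1,3): 0/2 same-type → still unsatisfied.
  (1,4): 0/2 same-type → still unsatisfied.
  (1,5): 0/1 same-type → still unsatisfied.
  (2,1): 1/3 same-type → still unsatisfied.
  (2,2): 1/4 same-type → still unsatisfied.
  (2,5): 1/2 same-type → still unsatisfied.
  (3,5): 2/3 same-type → satisfied — stop here.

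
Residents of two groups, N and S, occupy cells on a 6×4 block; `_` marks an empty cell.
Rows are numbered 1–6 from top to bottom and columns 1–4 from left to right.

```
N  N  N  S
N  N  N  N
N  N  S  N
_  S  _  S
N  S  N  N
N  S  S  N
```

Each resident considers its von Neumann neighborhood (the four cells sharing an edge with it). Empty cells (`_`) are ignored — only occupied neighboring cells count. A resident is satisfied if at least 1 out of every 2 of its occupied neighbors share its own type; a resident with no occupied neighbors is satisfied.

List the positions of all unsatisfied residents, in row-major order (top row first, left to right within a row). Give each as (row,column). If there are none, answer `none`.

(1,4), (3,3), (3,4), (4,4), (5,3), (6,3)

Row 1: (1,1)N 2/2 ✓ · (1,2)N 3/3 ✓ · (1,3)N 2/3 ✓ · (1,4)S 0/2 ✗
Row 2: (2,1)N 3/3 ✓ · (2,2)N 4/4 ✓ · (2,3)N 3/4 ✓ · (2,4)N 2/3 ✓
Row 3: (3,1)N 2/2 ✓ · (3,2)N 2/4 ✓ · (3,3)S 0/3 ✗ · (3,4)N 1/3 ✗
Row 4: (4,2)S 1/2 ✓ · (4,4)S 0/2 ✗
Row 5: (5,1)N 1/2 ✓ · (5,2)S 2/4 ✓ · (5,3)N 1/3 ✗ · (5,4)N 2/3 ✓
Row 6: (6,1)N 1/2 ✓ · (6,2)S 2/3 ✓ · (6,3)S 1/3 ✗ · (6,4)N 1/2 ✓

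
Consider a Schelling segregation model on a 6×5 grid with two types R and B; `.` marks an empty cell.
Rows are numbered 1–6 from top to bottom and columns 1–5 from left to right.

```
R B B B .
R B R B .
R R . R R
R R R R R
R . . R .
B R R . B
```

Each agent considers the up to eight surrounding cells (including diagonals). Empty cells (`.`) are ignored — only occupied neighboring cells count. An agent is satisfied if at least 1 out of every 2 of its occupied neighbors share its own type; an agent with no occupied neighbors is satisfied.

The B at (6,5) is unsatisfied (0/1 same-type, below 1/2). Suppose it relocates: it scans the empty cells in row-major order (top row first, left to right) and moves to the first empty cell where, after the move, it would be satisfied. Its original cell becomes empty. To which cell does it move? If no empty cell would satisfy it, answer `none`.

(1,5)

Vacating (6,5). Empty cells in order:
  (1,5): 2/2 same-type → satisfied — stop here.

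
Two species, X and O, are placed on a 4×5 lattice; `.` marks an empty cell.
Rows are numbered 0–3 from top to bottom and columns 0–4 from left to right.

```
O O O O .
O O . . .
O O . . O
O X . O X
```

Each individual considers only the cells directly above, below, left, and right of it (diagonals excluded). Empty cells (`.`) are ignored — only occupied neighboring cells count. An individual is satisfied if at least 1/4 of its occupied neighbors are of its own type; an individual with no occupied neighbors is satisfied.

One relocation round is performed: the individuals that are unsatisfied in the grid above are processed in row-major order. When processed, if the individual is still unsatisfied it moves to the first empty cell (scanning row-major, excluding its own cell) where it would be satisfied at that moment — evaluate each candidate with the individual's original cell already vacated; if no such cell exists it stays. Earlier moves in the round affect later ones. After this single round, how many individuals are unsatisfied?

Initially unsatisfied (in order): (2,4), (3,1), (3,3), (3,4).
  (2,4) → (0,4).
  (3,1) → (2,4).
  (3,3) → (1,2).
  (3,4): now satisfied by earlier moves; stays.
Resulting grid:
O O O O O
O O O . .
O O . . X
O . . . X
All satisfied now.

0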